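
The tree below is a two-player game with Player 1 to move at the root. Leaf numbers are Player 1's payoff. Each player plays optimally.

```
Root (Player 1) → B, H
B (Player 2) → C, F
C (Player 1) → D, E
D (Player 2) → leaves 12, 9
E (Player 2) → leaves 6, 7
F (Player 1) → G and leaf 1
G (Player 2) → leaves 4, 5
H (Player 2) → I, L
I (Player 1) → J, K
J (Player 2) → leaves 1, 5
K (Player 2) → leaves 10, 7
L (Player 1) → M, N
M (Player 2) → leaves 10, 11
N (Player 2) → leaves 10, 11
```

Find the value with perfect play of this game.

D (Player 2): min(12, 9) = 9
E (Player 2): min(6, 7) = 6
C (Player 1): max(9, 6) = 9
G (Player 2): min(4, 5) = 4
F (Player 1): max(4, 1) = 4
B (Player 2): min(9, 4) = 4
J (Player 2): min(1, 5) = 1
K (Player 2): min(10, 7) = 7
I (Player 1): max(1, 7) = 7
M (Player 2): min(10, 11) = 10
N (Player 2): min(10, 11) = 10
L (Player 1): max(10, 10) = 10
H (Player 2): min(7, 10) = 7
Root (Player 1): max(4, 7) = 7

7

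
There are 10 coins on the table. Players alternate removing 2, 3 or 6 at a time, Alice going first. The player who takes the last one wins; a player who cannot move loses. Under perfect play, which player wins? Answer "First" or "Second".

Second

Positions where the player to move wins (W) vs loses (L):
i:   0  1  2  3  4  5  6  7  8  9 10
     L  L  W  W  W  L  W  W  W  L  L
Position 10 is L, so the second player wins.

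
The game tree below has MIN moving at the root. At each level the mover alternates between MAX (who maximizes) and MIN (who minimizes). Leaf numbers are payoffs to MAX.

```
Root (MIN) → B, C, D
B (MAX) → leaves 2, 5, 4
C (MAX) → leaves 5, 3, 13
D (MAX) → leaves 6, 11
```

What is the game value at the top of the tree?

B (MAX): max(2, 5, 4) = 5
C (MAX): max(5, 3, 13) = 13
D (MAX): max(6, 11) = 11
Root (MIN): min(5, 13, 11) = 5

5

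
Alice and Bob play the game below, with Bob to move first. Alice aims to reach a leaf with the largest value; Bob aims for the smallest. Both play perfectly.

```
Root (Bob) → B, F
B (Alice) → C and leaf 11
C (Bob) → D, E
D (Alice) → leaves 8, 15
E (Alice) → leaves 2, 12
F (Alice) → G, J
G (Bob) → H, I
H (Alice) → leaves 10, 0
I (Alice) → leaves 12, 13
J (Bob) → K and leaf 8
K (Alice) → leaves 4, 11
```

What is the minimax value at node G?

H: max(10, 0) = 10
I: max(12, 13) = 13
G: min(10, 13) = 10

10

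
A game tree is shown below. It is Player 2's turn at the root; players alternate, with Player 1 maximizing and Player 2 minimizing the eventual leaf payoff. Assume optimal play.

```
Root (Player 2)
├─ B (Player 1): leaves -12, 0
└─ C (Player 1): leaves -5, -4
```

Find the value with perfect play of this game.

B (Player 1): max(-12, 0) = 0
C (Player 1): max(-5, -4) = -4
Root (Player 2): min(0, -4) = -4

-4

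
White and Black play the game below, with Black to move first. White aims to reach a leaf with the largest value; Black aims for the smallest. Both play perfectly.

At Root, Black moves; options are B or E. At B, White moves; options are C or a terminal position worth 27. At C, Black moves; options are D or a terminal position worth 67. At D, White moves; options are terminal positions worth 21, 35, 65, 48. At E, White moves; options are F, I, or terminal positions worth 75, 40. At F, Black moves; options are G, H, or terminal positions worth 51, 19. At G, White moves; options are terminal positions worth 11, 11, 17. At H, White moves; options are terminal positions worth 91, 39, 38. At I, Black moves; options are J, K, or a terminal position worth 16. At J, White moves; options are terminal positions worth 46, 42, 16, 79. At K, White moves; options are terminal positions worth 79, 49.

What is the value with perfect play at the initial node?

65

D (White): max(21, 35, 65, 48) = 65
C (Black): min(65, 67) = 65
B (White): max(65, 27) = 65
G (White): max(11, 11, 17) = 17
H (White): max(91, 39, 38) = 91
F (Black): min(17, 91, 51, 19) = 17
J (White): max(46, 42, 16, 79) = 79
K (White): max(79, 49) = 79
I (Black): min(79, 79, 16) = 16
E (White): max(17, 16, 75, 40) = 75
Root (Black): min(65, 75) = 65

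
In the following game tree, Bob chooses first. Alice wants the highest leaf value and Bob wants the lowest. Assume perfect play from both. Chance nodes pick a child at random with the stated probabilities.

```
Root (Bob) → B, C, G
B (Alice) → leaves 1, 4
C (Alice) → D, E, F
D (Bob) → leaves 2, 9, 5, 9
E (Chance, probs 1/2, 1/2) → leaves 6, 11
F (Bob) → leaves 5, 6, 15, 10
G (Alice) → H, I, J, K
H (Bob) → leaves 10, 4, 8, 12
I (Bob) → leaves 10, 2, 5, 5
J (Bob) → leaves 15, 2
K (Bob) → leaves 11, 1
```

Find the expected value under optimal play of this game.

4

B (Alice): max(1, 4) = 4
D (Bob): min(2, 9, 5, 9) = 2
E (Chance): 1/2·6 + 1/2·11 = 8.5
F (Bob): min(5, 6, 15, 10) = 5
C (Alice): max(2, 8.5, 5) = 8.5
H (Bob): min(10, 4, 8, 12) = 4
I (Bob): min(10, 2, 5, 5) = 2
J (Bob): min(15, 2) = 2
K (Bob): min(11, 1) = 1
G (Alice): max(4, 2, 2, 1) = 4
Root (Bob): min(4, 8.5, 4) = 4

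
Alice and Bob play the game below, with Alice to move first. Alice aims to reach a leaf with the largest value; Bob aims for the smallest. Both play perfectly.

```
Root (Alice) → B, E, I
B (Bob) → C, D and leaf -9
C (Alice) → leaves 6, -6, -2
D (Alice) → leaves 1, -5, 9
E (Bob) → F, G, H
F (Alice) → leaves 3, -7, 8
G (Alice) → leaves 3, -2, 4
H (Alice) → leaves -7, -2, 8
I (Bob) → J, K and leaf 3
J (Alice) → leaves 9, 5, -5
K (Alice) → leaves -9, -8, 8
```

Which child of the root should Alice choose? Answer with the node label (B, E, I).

C (Alice): max(6, -6, -2) = 6
D (Alice): max(1, -5, 9) = 9
B (Bob): min(6, 9, -9) = -9
F (Alice): max(3, -7, 8) = 8
G (Alice): max(3, -2, 4) = 4
H (Alice): max(-7, -2, 8) = 8
E (Bob): min(8, 4, 8) = 4
J (Alice): max(9, 5, -5) = 9
K (Alice): max(-9, -8, 8) = 8
I (Bob): min(9, 8, 3) = 3
Root (Alice): max(-9, 4, 3) = 4
Alice picks the child with the highest value: E (value 4).

E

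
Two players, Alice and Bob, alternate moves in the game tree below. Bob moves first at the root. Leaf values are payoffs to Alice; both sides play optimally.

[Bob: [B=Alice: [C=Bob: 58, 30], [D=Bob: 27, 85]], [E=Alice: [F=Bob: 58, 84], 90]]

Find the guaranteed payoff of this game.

C (Bob): min(58, 30) = 30
D (Bob): min(27, 85) = 27
B (Alice): max(30, 27) = 30
F (Bob): min(58, 84) = 58
E (Alice): max(58, 90) = 90
Root (Bob): min(30, 90) = 30

30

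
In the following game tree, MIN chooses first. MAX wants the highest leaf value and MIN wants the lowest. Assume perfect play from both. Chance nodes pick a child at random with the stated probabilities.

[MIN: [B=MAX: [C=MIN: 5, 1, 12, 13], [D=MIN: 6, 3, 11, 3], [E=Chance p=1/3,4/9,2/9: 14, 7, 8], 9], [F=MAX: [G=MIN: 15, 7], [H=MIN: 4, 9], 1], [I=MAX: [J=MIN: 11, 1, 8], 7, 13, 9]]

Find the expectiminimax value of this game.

7

C (MIN): min(5, 1, 12, 13) = 1
D (MIN): min(6, 3, 11, 3) = 3
E (Chance): 1/3·14 + 4/9·7 + 2/9·8 = 9.56
B (MAX): max(1, 3, 9.56, 9) = 9.56
G (MIN): min(15, 7) = 7
H (MIN): min(4, 9) = 4
F (MAX): max(7, 4, 1) = 7
J (MIN): min(11, 1, 8) = 1
I (MAX): max(1, 7, 13, 9) = 13
Root (MIN): min(9.56, 7, 13) = 7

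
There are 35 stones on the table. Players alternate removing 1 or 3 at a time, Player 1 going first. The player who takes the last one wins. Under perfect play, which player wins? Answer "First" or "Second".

First

Positions where the player to move wins (W) vs loses (L):
i:   0  1  2  3  4  5  6  7  8  9 10 11 12 13 14 15 16 17 18 19 20 21 22 23 24 25 26 27 28 29 30 31 32 33 34 35
     L  W  L  W  L  W  L  W  L  W  L  W  L  W  L  W  L  W  L  W  L  W  L  W  L  W  L  W  L  W  L  W  L  W  L  W
Position 35 is W, so the first player wins.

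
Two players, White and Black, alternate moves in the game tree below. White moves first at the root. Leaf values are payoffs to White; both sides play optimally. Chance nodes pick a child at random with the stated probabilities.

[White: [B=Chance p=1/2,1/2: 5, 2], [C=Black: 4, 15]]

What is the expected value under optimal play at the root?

4

B (Chance): 1/2·5 + 1/2·2 = 3.5
C (Black): min(4, 15) = 4
Root (White): max(3.5, 4) = 4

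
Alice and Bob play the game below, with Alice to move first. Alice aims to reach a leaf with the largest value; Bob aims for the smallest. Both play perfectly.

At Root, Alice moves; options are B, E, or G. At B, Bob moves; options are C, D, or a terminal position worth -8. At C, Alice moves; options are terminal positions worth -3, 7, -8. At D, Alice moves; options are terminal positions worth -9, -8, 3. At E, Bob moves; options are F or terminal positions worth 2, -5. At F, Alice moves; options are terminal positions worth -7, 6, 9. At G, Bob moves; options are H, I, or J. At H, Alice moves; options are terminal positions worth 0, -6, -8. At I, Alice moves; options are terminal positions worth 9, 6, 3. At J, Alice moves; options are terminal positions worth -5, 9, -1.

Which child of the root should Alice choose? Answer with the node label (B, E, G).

C (Alice): max(-3, 7, -8) = 7
D (Alice): max(-9, -8, 3) = 3
B (Bob): min(7, 3, -8) = -8
F (Alice): max(-7, 6, 9) = 9
E (Bob): min(9, 2, -5) = -5
H (Alice): max(0, -6, -8) = 0
I (Alice): max(9, 6, 3) = 9
J (Alice): max(-5, 9, -1) = 9
G (Bob): min(0, 9, 9) = 0
Root (Alice): max(-8, -5, 0) = 0
Alice picks the child with the highest value: G (value 0).

G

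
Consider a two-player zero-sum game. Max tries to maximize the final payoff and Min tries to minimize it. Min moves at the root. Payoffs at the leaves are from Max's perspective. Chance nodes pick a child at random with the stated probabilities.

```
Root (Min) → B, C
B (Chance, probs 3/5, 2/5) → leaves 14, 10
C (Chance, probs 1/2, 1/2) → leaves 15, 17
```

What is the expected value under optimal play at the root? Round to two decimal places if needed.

B (Chance): 3/5·14 + 2/5·10 = 12.4
C (Chance): 1/2·15 + 1/2·17 = 16
Root (Min): min(12.4, 16) = 12.4

12.4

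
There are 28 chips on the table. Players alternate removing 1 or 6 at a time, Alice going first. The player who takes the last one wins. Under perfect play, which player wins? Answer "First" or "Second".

i:   0  1  2  3  4  5  6  7  8  9 10 11 12 13 14 15 16 17 18 19 20 21 22 23 24 25 26 27 28
     L  W  L  W  L  W  W  L  W  L  W  L  W  W  L  W  L  W  L  W  W  L  W  L  W  L  W  W  L
Position 28 is L, so the second player wins.

Second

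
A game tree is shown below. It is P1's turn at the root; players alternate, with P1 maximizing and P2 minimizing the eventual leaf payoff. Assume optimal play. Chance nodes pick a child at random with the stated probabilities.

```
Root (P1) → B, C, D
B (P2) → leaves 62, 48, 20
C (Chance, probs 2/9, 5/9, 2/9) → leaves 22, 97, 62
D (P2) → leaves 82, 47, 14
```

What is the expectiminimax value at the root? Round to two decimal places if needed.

B (P2): min(62, 48, 20) = 20
C (Chance): 2/9·22 + 5/9·97 + 2/9·62 = 72.56
D (P2): min(82, 47, 14) = 14
Root (P1): max(20, 72.56, 14) = 72.56

72.56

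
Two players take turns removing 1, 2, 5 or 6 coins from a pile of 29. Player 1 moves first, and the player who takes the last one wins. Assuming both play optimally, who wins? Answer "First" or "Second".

First

i:   0  1  2  3  4  5  6  7  8  9 10 11 12 13 14 15 16 17 18 19 20 21 22 23 24 25 26 27 28 29
     L  W  W  L  W  W  W  L  W  W  L  W  W  W  L  W  W  L  W  W  W  L  W  W  L  W  W  W  L  W
Position 29 is W, so the first player wins.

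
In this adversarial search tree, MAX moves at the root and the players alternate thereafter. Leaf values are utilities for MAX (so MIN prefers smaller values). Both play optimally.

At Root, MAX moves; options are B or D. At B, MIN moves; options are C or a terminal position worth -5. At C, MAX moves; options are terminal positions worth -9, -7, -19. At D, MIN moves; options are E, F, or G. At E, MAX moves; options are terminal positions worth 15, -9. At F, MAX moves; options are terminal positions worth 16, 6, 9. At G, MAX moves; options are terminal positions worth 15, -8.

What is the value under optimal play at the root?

C (MAX): max(-9, -7, -19) = -7
B (MIN): min(-7, -5) = -7
E (MAX): max(15, -9) = 15
F (MAX): max(16, 6, 9) = 16
G (MAX): max(15, -8) = 15
D (MIN): min(15, 16, 15) = 15
Root (MAX): max(-7, 15) = 15

15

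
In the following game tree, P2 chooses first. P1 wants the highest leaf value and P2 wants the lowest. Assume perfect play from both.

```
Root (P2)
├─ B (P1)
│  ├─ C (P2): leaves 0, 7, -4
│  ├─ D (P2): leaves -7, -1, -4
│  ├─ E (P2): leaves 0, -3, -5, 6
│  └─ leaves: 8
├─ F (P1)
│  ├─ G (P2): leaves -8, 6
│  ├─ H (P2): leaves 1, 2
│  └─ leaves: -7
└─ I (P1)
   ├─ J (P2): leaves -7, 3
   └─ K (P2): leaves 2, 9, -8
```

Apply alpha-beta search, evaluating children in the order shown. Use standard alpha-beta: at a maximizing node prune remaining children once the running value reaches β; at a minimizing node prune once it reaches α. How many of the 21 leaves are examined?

C [α=-∞,β=+∞]: v=-4
D [α=-4,β=+∞]: v=-7 after child 1 ≤ α → α-cutoff, skip 2
E [α=-4,β=+∞]: v=-5 after child 3 ≤ α → α-cutoff, skip 1
B [α=-∞,β=+∞]: v=8
G [α=-∞,β=8]: v=-8
H [α=-8,β=8]: v=1
F [α=-∞,β=8]: v=1
J [α=-∞,β=1]: v=-7
K [α=-7,β=1]: v=-8
I [α=-∞,β=1]: v=-7
Root [α=-∞,β=+∞]: v=-7
Leaves evaluated: 18 of 21.

18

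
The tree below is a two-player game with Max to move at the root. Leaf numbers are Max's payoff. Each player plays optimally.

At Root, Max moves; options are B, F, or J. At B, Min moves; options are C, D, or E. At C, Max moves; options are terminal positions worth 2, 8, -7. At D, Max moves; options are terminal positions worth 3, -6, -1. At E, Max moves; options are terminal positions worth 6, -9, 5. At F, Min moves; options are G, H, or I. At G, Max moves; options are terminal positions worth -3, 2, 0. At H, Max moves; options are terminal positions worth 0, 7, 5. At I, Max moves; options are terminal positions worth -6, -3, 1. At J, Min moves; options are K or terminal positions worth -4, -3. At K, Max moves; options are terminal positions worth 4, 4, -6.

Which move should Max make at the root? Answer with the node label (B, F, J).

C (Max): max(2, 8, -7) = 8
D (Max): max(3, -6, -1) = 3
E (Max): max(6, -9, 5) = 6
B (Min): min(8, 3, 6) = 3
G (Max): max(-3, 2, 0) = 2
H (Max): max(0, 7, 5) = 7
I (Max): max(-6, -3, 1) = 1
F (Min): min(2, 7, 1) = 1
K (Max): max(4, 4, -6) = 4
J (Min): min(4, -4, -3) = -4
Root (Max): max(3, 1, -4) = 3
Max picks the child with the highest value: B (value 3).

B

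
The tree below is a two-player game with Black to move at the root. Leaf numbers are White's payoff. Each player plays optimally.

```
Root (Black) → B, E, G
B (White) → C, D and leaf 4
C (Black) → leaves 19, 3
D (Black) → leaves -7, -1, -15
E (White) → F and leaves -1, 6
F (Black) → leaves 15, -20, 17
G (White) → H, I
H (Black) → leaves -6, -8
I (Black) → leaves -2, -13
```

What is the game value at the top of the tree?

C (Black): min(19, 3) = 3
D (Black): min(-7, -1, -15) = -15
B (White): max(3, -15, 4) = 4
F (Black): min(15, -20, 17) = -20
E (White): max(-20, -1, 6) = 6
H (Black): min(-6, -8) = -8
I (Black): min(-2, -13) = -13
G (White): max(-8, -13) = -8
Root (Black): min(4, 6, -8) = -8

-8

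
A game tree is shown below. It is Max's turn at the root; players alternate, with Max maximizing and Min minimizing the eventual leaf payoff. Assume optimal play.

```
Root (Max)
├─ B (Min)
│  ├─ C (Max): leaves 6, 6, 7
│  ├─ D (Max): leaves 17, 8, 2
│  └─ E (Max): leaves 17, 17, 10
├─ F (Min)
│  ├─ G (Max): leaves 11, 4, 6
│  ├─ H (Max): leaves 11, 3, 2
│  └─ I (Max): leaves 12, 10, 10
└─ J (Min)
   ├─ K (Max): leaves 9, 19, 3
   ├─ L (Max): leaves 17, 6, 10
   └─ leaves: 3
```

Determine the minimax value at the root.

11

C (Max): max(6, 6, 7) = 7
D (Max): max(17, 8, 2) = 17
E (Max): max(17, 17, 10) = 17
B (Min): min(7, 17, 17) = 7
G (Max): max(11, 4, 6) = 11
H (Max): max(11, 3, 2) = 11
I (Max): max(12, 10, 10) = 12
F (Min): min(11, 11, 12) = 11
K (Max): max(9, 19, 3) = 19
L (Max): max(17, 6, 10) = 17
J (Min): min(19, 17, 3) = 3
Root (Max): max(7, 11, 3) = 11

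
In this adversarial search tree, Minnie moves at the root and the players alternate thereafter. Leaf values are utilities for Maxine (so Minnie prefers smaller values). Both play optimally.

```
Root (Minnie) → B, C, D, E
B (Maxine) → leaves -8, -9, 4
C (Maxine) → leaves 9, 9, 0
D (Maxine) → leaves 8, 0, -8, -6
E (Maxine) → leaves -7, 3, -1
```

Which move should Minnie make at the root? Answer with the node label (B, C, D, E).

E

B (Maxine): max(-8, -9, 4) = 4
C (Maxine): max(9, 9, 0) = 9
D (Maxine): max(8, 0, -8, -6) = 8
E (Maxine): max(-7, 3, -1) = 3
Root (Minnie): min(4, 9, 8, 3) = 3
Minnie picks the child with the lowest value: E (value 3).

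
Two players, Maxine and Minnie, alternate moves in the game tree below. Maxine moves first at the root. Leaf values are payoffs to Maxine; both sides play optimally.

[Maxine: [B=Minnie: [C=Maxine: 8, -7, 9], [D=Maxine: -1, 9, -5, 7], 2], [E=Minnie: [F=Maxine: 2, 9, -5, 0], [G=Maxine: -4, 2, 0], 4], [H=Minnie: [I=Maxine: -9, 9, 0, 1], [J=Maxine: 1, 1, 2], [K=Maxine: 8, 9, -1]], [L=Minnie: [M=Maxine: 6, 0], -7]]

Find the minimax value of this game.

2

C (Maxine): max(8, -7, 9) = 9
D (Maxine): max(-1, 9, -5, 7) = 9
B (Minnie): min(9, 9, 2) = 2
F (Maxine): max(2, 9, -5, 0) = 9
G (Maxine): max(-4, 2, 0) = 2
E (Minnie): min(9, 2, 4) = 2
I (Maxine): max(-9, 9, 0, 1) = 9
J (Maxine): max(1, 1, 2) = 2
K (Maxine): max(8, 9, -1) = 9
H (Minnie): min(9, 2, 9) = 2
M (Maxine): max(6, 0) = 6
L (Minnie): min(6, -7) = -7
Root (Maxine): max(2, 2, 2, -7) = 2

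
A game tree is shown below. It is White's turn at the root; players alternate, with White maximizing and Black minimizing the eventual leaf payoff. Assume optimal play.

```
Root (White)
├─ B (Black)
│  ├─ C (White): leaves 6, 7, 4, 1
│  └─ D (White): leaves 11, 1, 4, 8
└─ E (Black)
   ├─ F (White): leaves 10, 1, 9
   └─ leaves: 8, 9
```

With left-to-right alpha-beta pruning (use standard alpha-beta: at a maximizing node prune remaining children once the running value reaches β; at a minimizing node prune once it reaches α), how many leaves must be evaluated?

10

C [α=-∞,β=+∞]: v=7
D [α=-∞,β=7]: v=11 after child 1 ≥ β → β-cutoff, skip 3
B [α=-∞,β=+∞]: v=7
F [α=7,β=+∞]: v=10
E [α=7,β=+∞]: v=8
Root [α=-∞,β=+∞]: v=8
Leaves evaluated: 10 of 13.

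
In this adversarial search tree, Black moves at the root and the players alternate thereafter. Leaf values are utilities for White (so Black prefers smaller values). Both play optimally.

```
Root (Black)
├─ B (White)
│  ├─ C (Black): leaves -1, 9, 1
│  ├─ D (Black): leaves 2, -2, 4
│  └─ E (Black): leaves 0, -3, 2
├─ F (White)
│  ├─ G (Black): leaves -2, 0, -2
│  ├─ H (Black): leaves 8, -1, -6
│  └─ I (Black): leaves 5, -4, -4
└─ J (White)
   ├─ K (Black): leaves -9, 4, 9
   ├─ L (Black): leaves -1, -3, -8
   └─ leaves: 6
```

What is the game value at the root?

-2

C (Black): min(-1, 9, 1) = -1
D (Black): min(2, -2, 4) = -2
E (Black): min(0, -3, 2) = -3
B (White): max(-1, -2, -3) = -1
G (Black): min(-2, 0, -2) = -2
H (Black): min(8, -1, -6) = -6
I (Black): min(5, -4, -4) = -4
F (White): max(-2, -6, -4) = -2
K (Black): min(-9, 4, 9) = -9
L (Black): min(-1, -3, -8) = -8
J (White): max(-9, -8, 6) = 6
Root (Black): min(-1, -2, 6) = -2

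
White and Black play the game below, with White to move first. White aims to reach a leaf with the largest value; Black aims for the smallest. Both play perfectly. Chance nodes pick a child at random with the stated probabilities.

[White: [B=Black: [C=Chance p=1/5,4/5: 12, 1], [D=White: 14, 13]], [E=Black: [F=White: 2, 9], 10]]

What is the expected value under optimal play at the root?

C (Chance): 1/5·12 + 4/5·1 = 3.2
D (White): max(14, 13) = 14
B (Black): min(3.2, 14) = 3.2
F (White): max(2, 9) = 9
E (Black): min(9, 10) = 9
Root (White): max(3.2, 9) = 9

9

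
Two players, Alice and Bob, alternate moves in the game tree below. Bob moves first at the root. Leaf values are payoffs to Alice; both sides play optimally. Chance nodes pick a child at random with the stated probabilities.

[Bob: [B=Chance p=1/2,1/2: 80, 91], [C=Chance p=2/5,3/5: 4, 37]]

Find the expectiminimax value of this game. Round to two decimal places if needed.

23.8

B (Chance): 1/2·80 + 1/2·91 = 85.5
C (Chance): 2/5·4 + 3/5·37 = 23.8
Root (Bob): min(85.5, 23.8) = 23.8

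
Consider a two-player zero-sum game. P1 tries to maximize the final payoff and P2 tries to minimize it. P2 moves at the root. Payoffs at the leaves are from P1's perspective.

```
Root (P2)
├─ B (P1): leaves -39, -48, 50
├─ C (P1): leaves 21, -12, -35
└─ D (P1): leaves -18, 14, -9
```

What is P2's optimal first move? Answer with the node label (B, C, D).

B (P1): max(-39, -48, 50) = 50
C (P1): max(21, -12, -35) = 21
D (P1): max(-18, 14, -9) = 14
Root (P2): min(50, 21, 14) = 14
P2 picks the child with the lowest value: D (value 14).

D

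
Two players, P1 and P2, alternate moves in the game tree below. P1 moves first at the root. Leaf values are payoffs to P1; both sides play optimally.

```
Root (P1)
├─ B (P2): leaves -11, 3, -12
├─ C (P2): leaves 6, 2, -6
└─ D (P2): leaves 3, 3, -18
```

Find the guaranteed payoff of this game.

B (P2): min(-11, 3, -12) = -12
C (P2): min(6, 2, -6) = -6
D (P2): min(3, 3, -18) = -18
Root (P1): max(-12, -6, -18) = -6

-6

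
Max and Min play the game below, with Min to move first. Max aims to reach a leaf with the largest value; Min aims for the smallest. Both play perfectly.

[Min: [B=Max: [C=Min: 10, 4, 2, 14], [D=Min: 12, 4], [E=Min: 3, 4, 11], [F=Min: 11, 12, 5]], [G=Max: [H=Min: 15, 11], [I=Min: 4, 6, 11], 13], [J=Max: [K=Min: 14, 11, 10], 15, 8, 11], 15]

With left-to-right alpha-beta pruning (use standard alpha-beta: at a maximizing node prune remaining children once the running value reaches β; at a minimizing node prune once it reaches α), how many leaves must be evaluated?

16

C [α=-∞,β=+∞]: v=2
D [α=2,β=+∞]: v=4
E [α=4,β=+∞]: v=3 after child 1 ≤ α → α-cutoff, skip 2
F [α=4,β=+∞]: v=5
B [α=-∞,β=+∞]: v=5
H [α=-∞,β=5]: v=11
G [α=-∞,β=5]: v=11 after child 1 ≥ β → β-cutoff, skip 2
K [α=-∞,β=5]: v=10
J [α=-∞,β=5]: v=10 after child 1 ≥ β → β-cutoff, skip 3
Root [α=-∞,β=+∞]: v=5
Leaves evaluated: 16 of 25.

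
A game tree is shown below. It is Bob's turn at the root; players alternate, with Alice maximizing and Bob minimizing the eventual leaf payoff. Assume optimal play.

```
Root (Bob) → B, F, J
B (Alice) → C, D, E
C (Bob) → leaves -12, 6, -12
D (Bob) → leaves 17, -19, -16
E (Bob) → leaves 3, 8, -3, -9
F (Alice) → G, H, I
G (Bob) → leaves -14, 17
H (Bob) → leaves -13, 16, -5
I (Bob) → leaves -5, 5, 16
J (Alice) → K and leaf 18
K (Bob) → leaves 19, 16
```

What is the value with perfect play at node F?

G: min(-14, 17) = -14
H: min(-13, 16, -5) = -13
I: min(-5, 5, 16) = -5
F: max(-14, -13, -5) = -5

-5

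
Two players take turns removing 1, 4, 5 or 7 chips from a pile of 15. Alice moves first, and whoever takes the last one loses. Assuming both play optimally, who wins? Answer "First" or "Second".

First

i:   0  1  2  3  4  5  6  7  8  9 10 11 12 13 14 15
     W  L  W  L  W  W  W  W  W  L  W  L  W  W  W  W
Position 15 is W, so the first player wins.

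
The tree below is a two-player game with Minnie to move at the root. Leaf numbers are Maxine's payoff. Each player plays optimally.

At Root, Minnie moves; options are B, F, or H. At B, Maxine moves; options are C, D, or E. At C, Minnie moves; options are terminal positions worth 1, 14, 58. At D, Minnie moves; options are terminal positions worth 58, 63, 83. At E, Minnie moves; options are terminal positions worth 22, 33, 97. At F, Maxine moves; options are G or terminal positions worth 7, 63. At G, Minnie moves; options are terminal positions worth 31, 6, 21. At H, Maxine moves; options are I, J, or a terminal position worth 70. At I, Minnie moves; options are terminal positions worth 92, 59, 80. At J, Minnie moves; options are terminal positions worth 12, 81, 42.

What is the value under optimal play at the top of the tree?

C (Minnie): min(1, 14, 58) = 1
D (Minnie): min(58, 63, 83) = 58
E (Minnie): min(22, 33, 97) = 22
B (Maxine): max(1, 58, 22) = 58
G (Minnie): min(31, 6, 21) = 6
F (Maxine): max(6, 7, 63) = 63
I (Minnie): min(92, 59, 80) = 59
J (Minnie): min(12, 81, 42) = 12
H (Maxine): max(59, 12, 70) = 70
Root (Minnie): min(58, 63, 70) = 58

58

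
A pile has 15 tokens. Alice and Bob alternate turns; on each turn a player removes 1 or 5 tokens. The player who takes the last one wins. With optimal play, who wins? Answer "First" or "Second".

First

Compute winning (W) and losing (L) positions by backward induction:
i:   0  1  2  3  4  5  6  7  8  9 10 11 12 13 14 15
     L  W  L  W  L  W  L  W  L  W  L  W  L  W  L  W
Position 15 is W, so the first player wins.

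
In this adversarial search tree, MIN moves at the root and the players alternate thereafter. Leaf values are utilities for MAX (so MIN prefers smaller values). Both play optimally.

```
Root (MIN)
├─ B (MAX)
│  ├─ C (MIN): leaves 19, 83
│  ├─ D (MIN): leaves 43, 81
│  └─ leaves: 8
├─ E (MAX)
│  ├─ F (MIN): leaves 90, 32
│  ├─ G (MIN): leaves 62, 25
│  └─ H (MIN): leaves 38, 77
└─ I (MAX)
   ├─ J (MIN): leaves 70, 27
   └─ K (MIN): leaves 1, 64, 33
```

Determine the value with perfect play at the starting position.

27

C (MIN): min(19, 83) = 19
D (MIN): min(43, 81) = 43
B (MAX): max(19, 43, 8) = 43
F (MIN): min(90, 32) = 32
G (MIN): min(62, 25) = 25
H (MIN): min(38, 77) = 38
E (MAX): max(32, 25, 38) = 38
J (MIN): min(70, 27) = 27
K (MIN): min(1, 64, 33) = 1
I (MAX): max(27, 1) = 27
Root (MIN): min(43, 38, 27) = 27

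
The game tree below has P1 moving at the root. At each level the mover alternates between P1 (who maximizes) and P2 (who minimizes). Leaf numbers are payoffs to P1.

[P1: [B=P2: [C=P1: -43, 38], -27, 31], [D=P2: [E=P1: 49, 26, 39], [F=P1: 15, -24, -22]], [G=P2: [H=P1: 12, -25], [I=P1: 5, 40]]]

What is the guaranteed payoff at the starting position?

C (P1): max(-43, 38) = 38
B (P2): min(38, -27, 31) = -27
E (P1): max(49, 26, 39) = 49
F (P1): max(15, -24, -22) = 15
D (P2): min(49, 15) = 15
H (P1): max(12, -25) = 12
I (P1): max(5, 40) = 40
G (P2): min(12, 40) = 12
Root (P1): max(-27, 15, 12) = 15

15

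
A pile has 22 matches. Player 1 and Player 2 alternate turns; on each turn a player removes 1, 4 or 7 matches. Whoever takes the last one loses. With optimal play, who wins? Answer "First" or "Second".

Mark each pile size as W (mover wins) or L (mover loses):
i:   0  1  2  3  4  5  6  7  8  9 10 11 12 13 14 15 16 17 18 19 20 21 22
     W  L  W  L  W  W  L  W  W  L  W  L  W  W  L  W  W  L  W  L  W  W  L
Position 22 is L, so the second player wins.

Second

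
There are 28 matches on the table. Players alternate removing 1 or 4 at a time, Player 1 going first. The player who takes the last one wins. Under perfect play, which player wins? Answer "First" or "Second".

First

Mark each pile size as W (mover wins) or L (mover loses):
i:   0  1  2  3  4  5  6  7  8  9 10 11 12 13 14 15 16 17 18 19 20 21 22 23 24 25 26 27 28
     L  W  L  W  W  L  W  L  W  W  L  W  L  W  W  L  W  L  W  W  L  W  L  W  W  L  W  L  W
Position 28 is W, so the first player wins.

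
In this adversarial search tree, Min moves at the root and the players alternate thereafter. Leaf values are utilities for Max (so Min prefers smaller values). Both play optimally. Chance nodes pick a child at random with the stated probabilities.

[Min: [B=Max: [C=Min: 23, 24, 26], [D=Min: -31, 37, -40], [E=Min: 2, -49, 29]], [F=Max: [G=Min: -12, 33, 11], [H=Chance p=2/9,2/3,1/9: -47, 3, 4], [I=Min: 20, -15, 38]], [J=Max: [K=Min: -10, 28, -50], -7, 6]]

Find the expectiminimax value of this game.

-8

C (Min): min(23, 24, 26) = 23
D (Min): min(-31, 37, -40) = -40
E (Min): min(2, -49, 29) = -49
B (Max): max(23, -40, -49) = 23
G (Min): min(-12, 33, 11) = -12
H (Chance): 2/9·-47 + 2/3·3 + 1/9·4 = -8
I (Min): min(20, -15, 38) = -15
F (Max): max(-12, -8, -15) = -8
K (Min): min(-10, 28, -50) = -50
J (Max): max(-50, -7, 6) = 6
Root (Min): min(23, -8, 6) = -8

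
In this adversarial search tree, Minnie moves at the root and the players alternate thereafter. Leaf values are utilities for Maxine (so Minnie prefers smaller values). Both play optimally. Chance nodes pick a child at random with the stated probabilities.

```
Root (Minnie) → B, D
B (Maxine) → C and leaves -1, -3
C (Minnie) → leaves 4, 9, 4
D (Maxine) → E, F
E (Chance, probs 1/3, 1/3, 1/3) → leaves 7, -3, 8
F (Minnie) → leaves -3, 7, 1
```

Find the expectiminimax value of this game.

4

C (Minnie): min(4, 9, 4) = 4
B (Maxine): max(4, -1, -3) = 4
E (Chance): 1/3·7 + 1/3·-3 + 1/3·8 = 4
F (Minnie): min(-3, 7, 1) = -3
D (Maxine): max(4, -3) = 4
Root (Minnie): min(4, 4) = 4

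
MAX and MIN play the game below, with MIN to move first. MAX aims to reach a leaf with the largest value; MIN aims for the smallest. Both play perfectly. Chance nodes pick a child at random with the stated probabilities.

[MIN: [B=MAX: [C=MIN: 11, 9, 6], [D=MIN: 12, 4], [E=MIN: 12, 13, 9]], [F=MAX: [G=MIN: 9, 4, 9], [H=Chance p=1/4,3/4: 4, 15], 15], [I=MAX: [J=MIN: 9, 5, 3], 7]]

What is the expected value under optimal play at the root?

C (MIN): min(11, 9, 6) = 6
D (MIN): min(12, 4) = 4
E (MIN): min(12, 13, 9) = 9
B (MAX): max(6, 4, 9) = 9
G (MIN): min(9, 4, 9) = 4
H (Chance): 1/4·4 + 3/4·15 = 12.25
F (MAX): max(4, 12.25, 15) = 15
J (MIN): min(9, 5, 3) = 3
I (MAX): max(3, 7) = 7
Root (MIN): min(9, 15, 7) = 7

7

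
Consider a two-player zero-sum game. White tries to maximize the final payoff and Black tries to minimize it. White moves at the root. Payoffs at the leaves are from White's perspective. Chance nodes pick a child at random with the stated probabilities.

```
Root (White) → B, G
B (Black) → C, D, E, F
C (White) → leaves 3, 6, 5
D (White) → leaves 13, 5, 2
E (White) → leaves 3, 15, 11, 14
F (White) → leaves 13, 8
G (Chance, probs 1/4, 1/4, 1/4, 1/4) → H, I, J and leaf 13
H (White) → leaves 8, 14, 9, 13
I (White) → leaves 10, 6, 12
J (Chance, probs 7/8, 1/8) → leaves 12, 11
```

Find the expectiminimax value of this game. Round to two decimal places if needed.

C (White): max(3, 6, 5) = 6
D (White): max(13, 5, 2) = 13
E (White): max(3, 15, 11, 14) = 15
F (White): max(13, 8) = 13
B (Black): min(6, 13, 15, 13) = 6
H (White): max(8, 14, 9, 13) = 14
I (White): max(10, 6, 12) = 12
J (Chance): 7/8·12 + 1/8·11 = 11.88
G (Chance): 1/4·14 + 1/4·12 + 1/4·11.88 + 1/4·13 = 12.72
Root (White): max(6, 12.72) = 12.72

12.72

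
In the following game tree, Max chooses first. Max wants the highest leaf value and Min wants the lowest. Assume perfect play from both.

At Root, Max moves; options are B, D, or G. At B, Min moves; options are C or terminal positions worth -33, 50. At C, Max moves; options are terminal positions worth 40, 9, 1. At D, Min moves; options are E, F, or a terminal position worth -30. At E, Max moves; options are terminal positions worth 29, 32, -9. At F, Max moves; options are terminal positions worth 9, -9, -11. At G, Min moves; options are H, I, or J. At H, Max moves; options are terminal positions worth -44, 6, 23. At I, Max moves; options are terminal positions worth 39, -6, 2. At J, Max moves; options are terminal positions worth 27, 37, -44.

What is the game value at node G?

H: max(-44, 6, 23) = 23
I: max(39, -6, 2) = 39
J: max(27, 37, -44) = 37
G: min(23, 39, 37) = 23

23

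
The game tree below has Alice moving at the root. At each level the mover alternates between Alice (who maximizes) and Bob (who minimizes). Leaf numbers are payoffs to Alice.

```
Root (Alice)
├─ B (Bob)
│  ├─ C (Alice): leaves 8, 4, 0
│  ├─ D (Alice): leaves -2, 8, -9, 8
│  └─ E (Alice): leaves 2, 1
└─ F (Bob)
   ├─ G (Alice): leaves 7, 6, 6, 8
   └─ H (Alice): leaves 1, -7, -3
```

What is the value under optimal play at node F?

1

G: max(7, 6, 6, 8) = 8
H: max(1, -7, -3) = 1
F: min(8, 1) = 1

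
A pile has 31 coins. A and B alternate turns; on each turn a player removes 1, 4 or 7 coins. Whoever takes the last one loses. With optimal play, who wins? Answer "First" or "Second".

i:   0  1  2  3  4  5  6  7  8  9 10 11 12 13 14 15 16 17 18 19 20 21 22 23 24 25 26 27 28 29 30 31
     W  L  W  L  W  W  L  W  W  L  W  L  W  W  L  W  W  L  W  L  W  W  L  W  W  L  W  L  W  W  L  W
Position 31 is W, so the first player wins.

First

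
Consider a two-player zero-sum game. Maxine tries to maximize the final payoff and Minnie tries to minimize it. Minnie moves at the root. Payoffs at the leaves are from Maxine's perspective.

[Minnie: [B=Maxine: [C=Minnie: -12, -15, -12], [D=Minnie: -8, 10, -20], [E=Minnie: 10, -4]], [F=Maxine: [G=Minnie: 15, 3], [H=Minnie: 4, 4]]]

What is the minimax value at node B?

C: min(-12, -15, -12) = -15
D: min(-8, 10, -20) = -20
E: min(10, -4) = -4
B: max(-15, -20, -4) = -4

-4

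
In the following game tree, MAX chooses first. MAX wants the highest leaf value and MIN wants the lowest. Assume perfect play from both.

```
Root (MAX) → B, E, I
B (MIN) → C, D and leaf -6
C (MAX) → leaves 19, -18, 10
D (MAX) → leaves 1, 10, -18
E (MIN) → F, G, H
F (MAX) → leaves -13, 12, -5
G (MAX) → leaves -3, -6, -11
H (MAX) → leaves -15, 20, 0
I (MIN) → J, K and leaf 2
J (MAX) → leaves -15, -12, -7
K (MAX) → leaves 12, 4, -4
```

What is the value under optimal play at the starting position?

-3

C (MAX): max(19, -18, 10) = 19
D (MAX): max(1, 10, -18) = 10
B (MIN): min(19, 10, -6) = -6
F (MAX): max(-13, 12, -5) = 12
G (MAX): max(-3, -6, -11) = -3
H (MAX): max(-15, 20, 0) = 20
E (MIN): min(12, -3, 20) = -3
J (MAX): max(-15, -12, -7) = -7
K (MAX): max(12, 4, -4) = 12
I (MIN): min(-7, 12, 2) = -7
Root (MAX): max(-6, -3, -7) = -3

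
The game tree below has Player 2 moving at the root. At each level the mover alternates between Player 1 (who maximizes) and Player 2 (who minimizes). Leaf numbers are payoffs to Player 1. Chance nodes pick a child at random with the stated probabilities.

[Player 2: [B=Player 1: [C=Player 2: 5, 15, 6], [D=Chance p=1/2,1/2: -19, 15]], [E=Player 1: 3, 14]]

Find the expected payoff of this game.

C (Player 2): min(5, 15, 6) = 5
D (Chance): 1/2·-19 + 1/2·15 = -2
B (Player 1): max(5, -2) = 5
E (Player 1): max(3, 14) = 14
Root (Player 2): min(5, 14) = 5

5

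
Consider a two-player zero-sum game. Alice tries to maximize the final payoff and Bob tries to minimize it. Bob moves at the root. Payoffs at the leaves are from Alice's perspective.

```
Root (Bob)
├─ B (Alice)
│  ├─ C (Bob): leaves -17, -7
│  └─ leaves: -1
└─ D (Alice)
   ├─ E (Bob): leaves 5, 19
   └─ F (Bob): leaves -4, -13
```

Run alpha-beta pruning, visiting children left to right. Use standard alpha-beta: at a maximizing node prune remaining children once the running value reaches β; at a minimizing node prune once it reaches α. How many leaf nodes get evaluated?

C [α=-∞,β=+∞]: v=-17
B [α=-∞,β=+∞]: v=-1
E [α=-∞,β=-1]: v=5
D [α=-∞,β=-1]: v=5 after child 1 ≥ β → β-cutoff, skip 1
Root [α=-∞,β=+∞]: v=-1
Leaves evaluated: 5 of 7.

5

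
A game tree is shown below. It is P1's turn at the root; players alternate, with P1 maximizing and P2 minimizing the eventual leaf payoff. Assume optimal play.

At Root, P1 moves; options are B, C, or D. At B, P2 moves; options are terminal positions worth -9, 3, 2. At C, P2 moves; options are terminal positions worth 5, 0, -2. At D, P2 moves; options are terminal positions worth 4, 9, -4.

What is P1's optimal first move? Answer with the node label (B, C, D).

B (P2): min(-9, 3, 2) = -9
C (P2): min(5, 0, -2) = -2
D (P2): min(4, 9, -4) = -4
Root (P1): max(-9, -2, -4) = -2
P1 picks the child with the highest value: C (value -2).

C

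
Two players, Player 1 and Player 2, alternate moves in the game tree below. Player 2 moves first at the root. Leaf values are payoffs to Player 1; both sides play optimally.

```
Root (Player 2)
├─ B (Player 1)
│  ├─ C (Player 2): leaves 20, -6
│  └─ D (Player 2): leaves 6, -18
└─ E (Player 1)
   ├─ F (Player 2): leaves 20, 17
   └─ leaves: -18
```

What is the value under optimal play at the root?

-6

C (Player 2): min(20, -6) = -6
D (Player 2): min(6, -18) = -18
B (Player 1): max(-6, -18) = -6
F (Player 2): min(20, 17) = 17
E (Player 1): max(17, -18) = 17
Root (Player 2): min(-6, 17) = -6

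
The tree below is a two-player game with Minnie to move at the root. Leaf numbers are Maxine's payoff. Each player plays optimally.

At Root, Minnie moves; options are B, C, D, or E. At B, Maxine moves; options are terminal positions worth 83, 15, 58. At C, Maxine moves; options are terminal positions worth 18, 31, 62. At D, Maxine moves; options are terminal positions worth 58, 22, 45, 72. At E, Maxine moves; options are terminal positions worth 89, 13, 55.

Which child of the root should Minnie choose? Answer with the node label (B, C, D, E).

C

B (Maxine): max(83, 15, 58) = 83
C (Maxine): max(18, 31, 62) = 62
D (Maxine): max(58, 22, 45, 72) = 72
E (Maxine): max(89, 13, 55) = 89
Root (Minnie): min(83, 62, 72, 89) = 62
Minnie picks the child with the lowest value: C (value 62).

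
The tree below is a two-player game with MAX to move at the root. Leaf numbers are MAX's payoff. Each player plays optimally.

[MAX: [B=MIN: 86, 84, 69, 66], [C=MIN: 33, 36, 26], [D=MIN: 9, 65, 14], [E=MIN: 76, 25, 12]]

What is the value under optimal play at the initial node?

66

B (MIN): min(86, 84, 69, 66) = 66
C (MIN): min(33, 36, 26) = 26
D (MIN): min(9, 65, 14) = 9
E (MIN): min(76, 25, 12) = 12
Root (MAX): max(66, 26, 9, 12) = 66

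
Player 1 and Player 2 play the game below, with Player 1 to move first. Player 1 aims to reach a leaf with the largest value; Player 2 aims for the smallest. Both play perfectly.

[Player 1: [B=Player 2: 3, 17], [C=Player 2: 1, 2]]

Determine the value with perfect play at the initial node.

3

B (Player 2): min(3, 17) = 3
C (Player 2): min(1, 2) = 1
Root (Player 1): max(3, 1) = 3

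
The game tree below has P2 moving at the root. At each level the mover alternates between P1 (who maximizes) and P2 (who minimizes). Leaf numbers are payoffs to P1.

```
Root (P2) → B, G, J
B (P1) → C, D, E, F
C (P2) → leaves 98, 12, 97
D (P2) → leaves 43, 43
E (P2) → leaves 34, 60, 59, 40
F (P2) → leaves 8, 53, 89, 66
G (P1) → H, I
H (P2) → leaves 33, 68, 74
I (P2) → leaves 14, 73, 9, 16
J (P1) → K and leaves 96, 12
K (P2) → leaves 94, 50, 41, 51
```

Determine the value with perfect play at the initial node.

33

C (P2): min(98, 12, 97) = 12
D (P2): min(43, 43) = 43
E (P2): min(34, 60, 59, 40) = 34
F (P2): min(8, 53, 89, 66) = 8
B (P1): max(12, 43, 34, 8) = 43
H (P2): min(33, 68, 74) = 33
I (P2): min(14, 73, 9, 16) = 9
G (P1): max(33, 9) = 33
K (P2): min(94, 50, 41, 51) = 41
J (P1): max(41, 96, 12) = 96
Root (P2): min(43, 33, 96) = 33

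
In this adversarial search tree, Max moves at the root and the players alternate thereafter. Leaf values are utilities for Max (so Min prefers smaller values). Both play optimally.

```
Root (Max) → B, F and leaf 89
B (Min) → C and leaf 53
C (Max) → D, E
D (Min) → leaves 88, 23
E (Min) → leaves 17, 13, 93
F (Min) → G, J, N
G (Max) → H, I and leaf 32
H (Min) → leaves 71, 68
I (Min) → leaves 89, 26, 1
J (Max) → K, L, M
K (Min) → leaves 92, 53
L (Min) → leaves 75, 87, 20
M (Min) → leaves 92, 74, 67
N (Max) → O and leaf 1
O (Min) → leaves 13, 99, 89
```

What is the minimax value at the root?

89

D (Min): min(88, 23) = 23
E (Min): min(17, 13, 93) = 13
C (Max): max(23, 13) = 23
B (Min): min(23, 53) = 23
H (Min): min(71, 68) = 68
I (Min): min(89, 26, 1) = 1
G (Max): max(68, 1, 32) = 68
K (Min): min(92, 53) = 53
L (Min): min(75, 87, 20) = 20
M (Min): min(92, 74, 67) = 67
J (Max): max(53, 20, 67) = 67
O (Min): min(13, 99, 89) = 13
N (Max): max(13, 1) = 13
F (Min): min(68, 67, 13) = 13
Root (Max): max(23, 13, 89) = 89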